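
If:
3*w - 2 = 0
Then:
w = 2/3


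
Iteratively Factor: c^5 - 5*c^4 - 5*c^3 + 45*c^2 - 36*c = (c - 1)*(c^4 - 4*c^3 - 9*c^2 + 36*c) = c*(c - 1)*(c^3 - 4*c^2 - 9*c + 36) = c*(c - 1)*(c + 3)*(c^2 - 7*c + 12) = c*(c - 3)*(c - 1)*(c + 3)*(c - 4)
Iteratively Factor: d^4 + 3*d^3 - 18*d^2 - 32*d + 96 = (d + 4)*(d^3 - d^2 - 14*d + 24) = (d - 2)*(d + 4)*(d^2 + d - 12) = (d - 3)*(d - 2)*(d + 4)*(d + 4)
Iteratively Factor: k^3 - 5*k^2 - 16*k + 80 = (k + 4)*(k^2 - 9*k + 20) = (k - 5)*(k + 4)*(k - 4)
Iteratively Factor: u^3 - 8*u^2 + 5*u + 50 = (u - 5)*(u^2 - 3*u - 10) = (u - 5)^2*(u + 2)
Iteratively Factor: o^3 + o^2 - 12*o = (o + 4)*(o^2 - 3*o) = o*(o + 4)*(o - 3)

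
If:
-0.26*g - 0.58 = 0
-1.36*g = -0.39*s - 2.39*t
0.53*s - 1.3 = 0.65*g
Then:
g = -2.23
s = -0.28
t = -1.22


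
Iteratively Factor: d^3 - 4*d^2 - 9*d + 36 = (d - 3)*(d^2 - d - 12) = (d - 3)*(d + 3)*(d - 4)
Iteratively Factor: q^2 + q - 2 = (q - 1)*(q + 2)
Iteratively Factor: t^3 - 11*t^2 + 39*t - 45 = (t - 3)*(t^2 - 8*t + 15) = (t - 5)*(t - 3)*(t - 3)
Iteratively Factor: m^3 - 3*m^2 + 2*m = (m - 2)*(m^2 - m) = m*(m - 2)*(m - 1)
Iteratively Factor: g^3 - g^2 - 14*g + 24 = (g - 3)*(g^2 + 2*g - 8) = (g - 3)*(g - 2)*(g + 4)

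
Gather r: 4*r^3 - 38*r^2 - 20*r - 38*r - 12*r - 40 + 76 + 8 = 4*r^3 - 38*r^2 - 70*r + 44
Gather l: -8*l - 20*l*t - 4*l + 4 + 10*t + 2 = l*(-20*t - 12) + 10*t + 6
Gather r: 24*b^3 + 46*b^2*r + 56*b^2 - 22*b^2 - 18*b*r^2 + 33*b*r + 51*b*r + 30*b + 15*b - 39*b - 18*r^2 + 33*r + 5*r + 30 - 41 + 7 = 24*b^3 + 34*b^2 + 6*b + r^2*(-18*b - 18) + r*(46*b^2 + 84*b + 38) - 4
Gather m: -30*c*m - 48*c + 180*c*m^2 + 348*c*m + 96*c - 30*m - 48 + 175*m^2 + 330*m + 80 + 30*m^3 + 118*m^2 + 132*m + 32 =48*c + 30*m^3 + m^2*(180*c + 293) + m*(318*c + 432) + 64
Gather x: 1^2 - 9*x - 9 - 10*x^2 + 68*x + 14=-10*x^2 + 59*x + 6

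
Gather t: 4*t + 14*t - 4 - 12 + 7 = 18*t - 9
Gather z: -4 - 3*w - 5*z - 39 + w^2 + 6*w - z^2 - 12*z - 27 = w^2 + 3*w - z^2 - 17*z - 70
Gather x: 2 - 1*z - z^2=-z^2 - z + 2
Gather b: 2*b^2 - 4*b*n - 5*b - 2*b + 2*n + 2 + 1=2*b^2 + b*(-4*n - 7) + 2*n + 3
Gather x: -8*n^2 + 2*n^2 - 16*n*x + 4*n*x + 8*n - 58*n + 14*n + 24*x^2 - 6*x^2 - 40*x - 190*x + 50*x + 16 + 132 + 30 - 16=-6*n^2 - 36*n + 18*x^2 + x*(-12*n - 180) + 162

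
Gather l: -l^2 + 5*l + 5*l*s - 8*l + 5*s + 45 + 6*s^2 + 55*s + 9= -l^2 + l*(5*s - 3) + 6*s^2 + 60*s + 54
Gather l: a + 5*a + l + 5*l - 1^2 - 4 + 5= 6*a + 6*l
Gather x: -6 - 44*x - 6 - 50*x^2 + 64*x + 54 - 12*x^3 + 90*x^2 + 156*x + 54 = -12*x^3 + 40*x^2 + 176*x + 96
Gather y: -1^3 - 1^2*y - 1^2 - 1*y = -2*y - 2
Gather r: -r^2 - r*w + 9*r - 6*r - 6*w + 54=-r^2 + r*(3 - w) - 6*w + 54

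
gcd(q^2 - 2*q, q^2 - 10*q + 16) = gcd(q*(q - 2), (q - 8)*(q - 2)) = q - 2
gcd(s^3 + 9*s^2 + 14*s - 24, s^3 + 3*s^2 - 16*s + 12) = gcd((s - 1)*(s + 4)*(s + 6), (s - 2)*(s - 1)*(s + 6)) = s^2 + 5*s - 6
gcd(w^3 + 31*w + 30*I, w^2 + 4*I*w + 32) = 1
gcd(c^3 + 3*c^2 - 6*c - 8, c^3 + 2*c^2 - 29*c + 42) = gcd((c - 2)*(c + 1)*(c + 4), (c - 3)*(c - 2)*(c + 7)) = c - 2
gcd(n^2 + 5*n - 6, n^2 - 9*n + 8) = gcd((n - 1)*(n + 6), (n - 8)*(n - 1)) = n - 1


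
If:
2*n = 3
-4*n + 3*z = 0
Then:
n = 3/2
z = 2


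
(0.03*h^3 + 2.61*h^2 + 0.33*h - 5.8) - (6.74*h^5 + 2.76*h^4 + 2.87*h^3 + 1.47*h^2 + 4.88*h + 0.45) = -6.74*h^5 - 2.76*h^4 - 2.84*h^3 + 1.14*h^2 - 4.55*h - 6.25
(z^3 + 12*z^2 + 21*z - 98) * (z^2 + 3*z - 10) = z^5 + 15*z^4 + 47*z^3 - 155*z^2 - 504*z + 980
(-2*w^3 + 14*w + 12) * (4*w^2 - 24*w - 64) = -8*w^5 + 48*w^4 + 184*w^3 - 288*w^2 - 1184*w - 768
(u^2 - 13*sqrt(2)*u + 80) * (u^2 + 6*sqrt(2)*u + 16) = u^4 - 7*sqrt(2)*u^3 - 60*u^2 + 272*sqrt(2)*u + 1280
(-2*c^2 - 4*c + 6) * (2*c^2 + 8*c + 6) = -4*c^4 - 24*c^3 - 32*c^2 + 24*c + 36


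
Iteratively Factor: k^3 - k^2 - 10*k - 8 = (k + 1)*(k^2 - 2*k - 8) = (k + 1)*(k + 2)*(k - 4)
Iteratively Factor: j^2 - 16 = (j - 4)*(j + 4)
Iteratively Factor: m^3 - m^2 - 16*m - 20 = (m - 5)*(m^2 + 4*m + 4) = (m - 5)*(m + 2)*(m + 2)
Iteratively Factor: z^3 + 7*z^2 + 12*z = (z + 3)*(z^2 + 4*z) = (z + 3)*(z + 4)*(z)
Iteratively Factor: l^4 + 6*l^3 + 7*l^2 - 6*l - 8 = (l - 1)*(l^3 + 7*l^2 + 14*l + 8) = (l - 1)*(l + 1)*(l^2 + 6*l + 8) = (l - 1)*(l + 1)*(l + 4)*(l + 2)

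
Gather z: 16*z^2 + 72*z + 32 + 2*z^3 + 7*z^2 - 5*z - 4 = 2*z^3 + 23*z^2 + 67*z + 28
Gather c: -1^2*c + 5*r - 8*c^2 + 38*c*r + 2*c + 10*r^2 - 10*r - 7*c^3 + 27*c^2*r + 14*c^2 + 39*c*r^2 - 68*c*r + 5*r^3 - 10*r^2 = -7*c^3 + c^2*(27*r + 6) + c*(39*r^2 - 30*r + 1) + 5*r^3 - 5*r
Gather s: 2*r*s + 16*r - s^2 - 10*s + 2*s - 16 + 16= 16*r - s^2 + s*(2*r - 8)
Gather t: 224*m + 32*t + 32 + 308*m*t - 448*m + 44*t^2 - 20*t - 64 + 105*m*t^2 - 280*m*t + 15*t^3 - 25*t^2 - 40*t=-224*m + 15*t^3 + t^2*(105*m + 19) + t*(28*m - 28) - 32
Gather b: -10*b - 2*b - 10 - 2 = -12*b - 12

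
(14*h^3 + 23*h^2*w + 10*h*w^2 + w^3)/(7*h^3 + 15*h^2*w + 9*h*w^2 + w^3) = (2*h + w)/(h + w)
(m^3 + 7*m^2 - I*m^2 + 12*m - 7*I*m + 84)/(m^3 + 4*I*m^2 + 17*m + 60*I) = (m + 7)/(m + 5*I)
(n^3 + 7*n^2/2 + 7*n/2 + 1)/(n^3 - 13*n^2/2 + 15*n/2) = (2*n^3 + 7*n^2 + 7*n + 2)/(n*(2*n^2 - 13*n + 15))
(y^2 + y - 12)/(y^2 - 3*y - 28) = (y - 3)/(y - 7)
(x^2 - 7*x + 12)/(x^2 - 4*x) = (x - 3)/x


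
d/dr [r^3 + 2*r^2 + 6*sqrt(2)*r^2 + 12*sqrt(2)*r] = 3*r^2 + 4*r + 12*sqrt(2)*r + 12*sqrt(2)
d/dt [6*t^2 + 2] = 12*t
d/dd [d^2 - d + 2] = 2*d - 1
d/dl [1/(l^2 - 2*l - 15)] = 2*(1 - l)/(-l^2 + 2*l + 15)^2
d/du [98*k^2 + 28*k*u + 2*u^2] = 28*k + 4*u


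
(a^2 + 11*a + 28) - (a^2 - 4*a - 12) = 15*a + 40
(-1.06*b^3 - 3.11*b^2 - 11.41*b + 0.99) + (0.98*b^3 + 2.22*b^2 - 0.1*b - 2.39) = -0.0800000000000001*b^3 - 0.89*b^2 - 11.51*b - 1.4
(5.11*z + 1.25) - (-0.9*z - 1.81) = 6.01*z + 3.06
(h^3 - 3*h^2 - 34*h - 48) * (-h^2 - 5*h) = -h^5 - 2*h^4 + 49*h^3 + 218*h^2 + 240*h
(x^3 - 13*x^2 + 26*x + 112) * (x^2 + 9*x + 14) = x^5 - 4*x^4 - 77*x^3 + 164*x^2 + 1372*x + 1568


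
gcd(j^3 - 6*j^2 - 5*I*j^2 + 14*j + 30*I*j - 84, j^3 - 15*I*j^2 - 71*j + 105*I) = j - 7*I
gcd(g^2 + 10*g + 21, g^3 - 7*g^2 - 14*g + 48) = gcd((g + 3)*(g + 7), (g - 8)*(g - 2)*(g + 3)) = g + 3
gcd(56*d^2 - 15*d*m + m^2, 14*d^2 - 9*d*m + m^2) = 7*d - m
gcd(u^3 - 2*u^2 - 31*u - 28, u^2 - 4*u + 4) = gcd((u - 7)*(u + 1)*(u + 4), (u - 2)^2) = 1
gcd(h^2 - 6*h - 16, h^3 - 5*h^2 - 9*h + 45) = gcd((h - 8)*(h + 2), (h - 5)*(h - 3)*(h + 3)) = 1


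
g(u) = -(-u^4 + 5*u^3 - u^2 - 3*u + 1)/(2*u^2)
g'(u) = -(-4*u^3 + 15*u^2 - 2*u - 3)/(2*u^2) + (-u^4 + 5*u^3 - u^2 - 3*u + 1)/u^3 = u - 5/2 - 3/(2*u^2) + u^(-3)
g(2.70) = -2.12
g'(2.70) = 0.05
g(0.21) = -4.20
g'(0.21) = 71.68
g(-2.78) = 10.71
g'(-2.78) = -5.52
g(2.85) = -2.10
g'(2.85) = 0.21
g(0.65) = 0.21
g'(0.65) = -1.76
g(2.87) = -2.09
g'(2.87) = 0.23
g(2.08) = -1.93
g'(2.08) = -0.66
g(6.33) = 4.93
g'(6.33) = 3.80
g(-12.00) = 102.37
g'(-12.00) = -14.51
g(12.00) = 42.62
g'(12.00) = 9.49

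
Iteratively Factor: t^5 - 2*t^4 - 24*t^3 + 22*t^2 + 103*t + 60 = (t + 1)*(t^4 - 3*t^3 - 21*t^2 + 43*t + 60) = (t - 5)*(t + 1)*(t^3 + 2*t^2 - 11*t - 12) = (t - 5)*(t + 1)*(t + 4)*(t^2 - 2*t - 3) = (t - 5)*(t + 1)^2*(t + 4)*(t - 3)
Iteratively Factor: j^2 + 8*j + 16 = (j + 4)*(j + 4)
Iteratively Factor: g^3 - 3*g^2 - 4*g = (g - 4)*(g^2 + g) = (g - 4)*(g + 1)*(g)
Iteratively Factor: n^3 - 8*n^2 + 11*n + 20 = (n + 1)*(n^2 - 9*n + 20) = (n - 5)*(n + 1)*(n - 4)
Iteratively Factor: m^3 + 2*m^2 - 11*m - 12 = (m + 4)*(m^2 - 2*m - 3) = (m - 3)*(m + 4)*(m + 1)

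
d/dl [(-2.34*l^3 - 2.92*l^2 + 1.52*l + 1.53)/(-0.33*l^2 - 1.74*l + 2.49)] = (0.7722*l^4 + 8.1432*l^3 - 11.8974*l^2 - 13.5318*l + 6.447)/(0.1089*l^4 + 1.1484*l^3 + 1.3842*l^2 - 8.6652*l + 6.2001)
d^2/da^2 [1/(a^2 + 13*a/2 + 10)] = 4*(-4*a^2 - 26*a + (4*a + 13)^2 - 40)/(2*a^2 + 13*a + 20)^3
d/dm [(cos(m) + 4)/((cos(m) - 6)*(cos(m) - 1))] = (cos(m)^2 + 8*cos(m) - 34)*sin(m)/((cos(m) - 6)^2*(cos(m) - 1)^2)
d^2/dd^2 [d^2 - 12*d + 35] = 2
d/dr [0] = 0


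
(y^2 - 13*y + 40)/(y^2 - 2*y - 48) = (y - 5)/(y + 6)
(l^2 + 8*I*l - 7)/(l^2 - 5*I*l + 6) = (l + 7*I)/(l - 6*I)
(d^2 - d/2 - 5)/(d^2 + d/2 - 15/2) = (d + 2)/(d + 3)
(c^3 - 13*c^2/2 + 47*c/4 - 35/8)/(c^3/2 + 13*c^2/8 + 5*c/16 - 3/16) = 2*(8*c^3 - 52*c^2 + 94*c - 35)/(8*c^3 + 26*c^2 + 5*c - 3)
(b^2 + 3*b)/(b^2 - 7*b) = (b + 3)/(b - 7)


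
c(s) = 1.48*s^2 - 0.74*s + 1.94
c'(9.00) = 25.90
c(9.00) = 115.16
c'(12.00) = 34.78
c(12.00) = 206.18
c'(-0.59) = -2.49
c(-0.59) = 2.89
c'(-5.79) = -17.88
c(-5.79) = 55.84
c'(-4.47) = -13.97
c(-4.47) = 34.82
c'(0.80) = 1.63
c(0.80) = 2.30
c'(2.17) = 5.68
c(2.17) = 7.30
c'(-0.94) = -3.52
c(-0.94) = 3.94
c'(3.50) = 9.62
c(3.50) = 17.48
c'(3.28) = 8.97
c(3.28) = 15.44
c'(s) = 2.96*s - 0.74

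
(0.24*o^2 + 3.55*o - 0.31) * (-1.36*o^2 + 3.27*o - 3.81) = -0.3264*o^4 - 4.0432*o^3 + 11.1157*o^2 - 14.5392*o + 1.1811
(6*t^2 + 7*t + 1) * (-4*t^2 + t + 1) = -24*t^4 - 22*t^3 + 9*t^2 + 8*t + 1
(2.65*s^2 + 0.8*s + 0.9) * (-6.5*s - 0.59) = -17.225*s^3 - 6.7635*s^2 - 6.322*s - 0.531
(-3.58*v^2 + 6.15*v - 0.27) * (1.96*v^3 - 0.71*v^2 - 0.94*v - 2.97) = -7.0168*v^5 + 14.5958*v^4 - 1.5305*v^3 + 5.0433*v^2 - 18.0117*v + 0.8019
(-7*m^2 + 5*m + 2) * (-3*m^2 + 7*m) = 21*m^4 - 64*m^3 + 29*m^2 + 14*m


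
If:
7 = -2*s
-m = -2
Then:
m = 2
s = -7/2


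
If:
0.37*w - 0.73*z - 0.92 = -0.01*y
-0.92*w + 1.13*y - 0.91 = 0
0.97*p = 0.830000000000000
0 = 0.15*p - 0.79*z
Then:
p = 0.86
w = 2.73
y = 3.02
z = 0.16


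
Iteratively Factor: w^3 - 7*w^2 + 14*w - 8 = (w - 2)*(w^2 - 5*w + 4) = (w - 4)*(w - 2)*(w - 1)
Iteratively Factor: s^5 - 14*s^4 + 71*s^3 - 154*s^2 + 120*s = (s - 4)*(s^4 - 10*s^3 + 31*s^2 - 30*s) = (s - 4)*(s - 2)*(s^3 - 8*s^2 + 15*s) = (s - 4)*(s - 3)*(s - 2)*(s^2 - 5*s) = (s - 5)*(s - 4)*(s - 3)*(s - 2)*(s)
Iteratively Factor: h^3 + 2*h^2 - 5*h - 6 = (h + 1)*(h^2 + h - 6) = (h - 2)*(h + 1)*(h + 3)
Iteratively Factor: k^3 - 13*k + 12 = (k - 1)*(k^2 + k - 12) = (k - 1)*(k + 4)*(k - 3)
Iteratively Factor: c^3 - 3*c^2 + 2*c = (c)*(c^2 - 3*c + 2) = c*(c - 1)*(c - 2)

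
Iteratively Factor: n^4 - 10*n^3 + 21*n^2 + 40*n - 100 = (n - 2)*(n^3 - 8*n^2 + 5*n + 50) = (n - 5)*(n - 2)*(n^2 - 3*n - 10) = (n - 5)*(n - 2)*(n + 2)*(n - 5)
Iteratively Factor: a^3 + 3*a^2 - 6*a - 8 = (a + 4)*(a^2 - a - 2) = (a + 1)*(a + 4)*(a - 2)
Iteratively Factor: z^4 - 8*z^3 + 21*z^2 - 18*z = (z)*(z^3 - 8*z^2 + 21*z - 18) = z*(z - 3)*(z^2 - 5*z + 6) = z*(z - 3)^2*(z - 2)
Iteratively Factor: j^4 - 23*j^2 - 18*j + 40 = (j - 1)*(j^3 + j^2 - 22*j - 40) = (j - 1)*(j + 2)*(j^2 - j - 20) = (j - 1)*(j + 2)*(j + 4)*(j - 5)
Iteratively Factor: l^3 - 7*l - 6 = (l + 2)*(l^2 - 2*l - 3) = (l + 1)*(l + 2)*(l - 3)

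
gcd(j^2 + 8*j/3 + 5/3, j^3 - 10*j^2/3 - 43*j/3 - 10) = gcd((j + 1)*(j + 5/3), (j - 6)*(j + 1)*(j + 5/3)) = j^2 + 8*j/3 + 5/3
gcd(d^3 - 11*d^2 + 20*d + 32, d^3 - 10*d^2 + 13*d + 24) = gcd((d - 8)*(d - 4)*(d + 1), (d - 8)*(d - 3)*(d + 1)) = d^2 - 7*d - 8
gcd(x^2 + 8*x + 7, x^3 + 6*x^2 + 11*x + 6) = x + 1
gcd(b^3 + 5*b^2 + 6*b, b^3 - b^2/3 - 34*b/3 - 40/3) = b + 2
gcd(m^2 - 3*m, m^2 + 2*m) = m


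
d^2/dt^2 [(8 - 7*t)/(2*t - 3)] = -20/(2*t - 3)^3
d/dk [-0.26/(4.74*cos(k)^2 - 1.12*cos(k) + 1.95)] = (0.2912 - 2.4648*cos(k))*sin(k)/(4.74*cos(k)^2 - 1.12*cos(k) + 1.95)^2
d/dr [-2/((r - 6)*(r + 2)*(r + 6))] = 2*(3*r^2 + 4*r - 36)/(r^6 + 4*r^5 - 68*r^4 - 288*r^3 + 1008*r^2 + 5184*r + 5184)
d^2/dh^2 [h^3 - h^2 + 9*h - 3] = 6*h - 2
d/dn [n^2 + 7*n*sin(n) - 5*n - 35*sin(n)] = 7*n*cos(n) + 2*n + 7*sin(n) - 35*cos(n) - 5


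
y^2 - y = y*(y - 1)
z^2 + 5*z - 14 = (z - 2)*(z + 7)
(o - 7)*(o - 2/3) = o^2 - 23*o/3 + 14/3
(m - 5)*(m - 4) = m^2 - 9*m + 20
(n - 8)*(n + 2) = n^2 - 6*n - 16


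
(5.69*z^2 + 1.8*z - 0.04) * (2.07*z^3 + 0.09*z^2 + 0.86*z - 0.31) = 11.7783*z^5 + 4.2381*z^4 + 4.9726*z^3 - 0.2195*z^2 - 0.5924*z + 0.0124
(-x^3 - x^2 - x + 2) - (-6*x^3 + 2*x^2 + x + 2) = 5*x^3 - 3*x^2 - 2*x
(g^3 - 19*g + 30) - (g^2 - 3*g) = g^3 - g^2 - 16*g + 30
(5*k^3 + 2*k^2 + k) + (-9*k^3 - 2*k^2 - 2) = -4*k^3 + k - 2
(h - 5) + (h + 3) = 2*h - 2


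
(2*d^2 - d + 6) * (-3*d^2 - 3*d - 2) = -6*d^4 - 3*d^3 - 19*d^2 - 16*d - 12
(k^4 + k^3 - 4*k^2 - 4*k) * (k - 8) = k^5 - 7*k^4 - 12*k^3 + 28*k^2 + 32*k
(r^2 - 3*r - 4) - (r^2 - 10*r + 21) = 7*r - 25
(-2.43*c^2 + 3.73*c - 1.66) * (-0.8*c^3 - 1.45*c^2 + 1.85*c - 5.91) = 1.944*c^5 + 0.5395*c^4 - 8.576*c^3 + 23.6688*c^2 - 25.1153*c + 9.8106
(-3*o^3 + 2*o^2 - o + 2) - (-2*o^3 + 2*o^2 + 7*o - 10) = -o^3 - 8*o + 12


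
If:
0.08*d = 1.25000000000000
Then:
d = 15.62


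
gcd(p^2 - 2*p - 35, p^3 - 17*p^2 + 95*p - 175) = p - 7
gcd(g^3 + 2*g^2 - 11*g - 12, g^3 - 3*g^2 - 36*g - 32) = g^2 + 5*g + 4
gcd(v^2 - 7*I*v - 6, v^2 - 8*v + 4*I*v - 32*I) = 1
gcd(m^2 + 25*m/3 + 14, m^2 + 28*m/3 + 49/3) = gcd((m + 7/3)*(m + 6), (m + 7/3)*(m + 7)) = m + 7/3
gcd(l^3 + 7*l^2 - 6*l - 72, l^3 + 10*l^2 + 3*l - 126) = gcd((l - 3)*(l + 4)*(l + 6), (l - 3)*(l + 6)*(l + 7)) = l^2 + 3*l - 18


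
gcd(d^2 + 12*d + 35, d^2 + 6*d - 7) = d + 7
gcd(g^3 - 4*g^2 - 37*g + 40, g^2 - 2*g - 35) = g + 5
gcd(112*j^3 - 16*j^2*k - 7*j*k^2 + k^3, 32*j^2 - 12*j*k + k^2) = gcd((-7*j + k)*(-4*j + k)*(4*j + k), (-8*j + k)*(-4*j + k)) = 4*j - k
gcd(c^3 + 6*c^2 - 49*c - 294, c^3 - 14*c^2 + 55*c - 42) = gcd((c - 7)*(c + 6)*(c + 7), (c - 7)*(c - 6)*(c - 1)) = c - 7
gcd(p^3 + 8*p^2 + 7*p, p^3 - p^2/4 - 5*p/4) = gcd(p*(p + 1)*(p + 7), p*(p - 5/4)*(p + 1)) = p^2 + p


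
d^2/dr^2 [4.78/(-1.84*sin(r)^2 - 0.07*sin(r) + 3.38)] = (64.732672*sin(r)^4 + 1.846992*sin(r)^3 + 21.835518*sin(r)^2 - 2.563036*sin(r) - 59.502396)/(1.84*sin(r)^2 + 0.07*sin(r) - 3.38)^3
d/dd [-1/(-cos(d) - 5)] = sin(d)/(cos(d) + 5)^2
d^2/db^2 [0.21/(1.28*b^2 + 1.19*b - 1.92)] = (-0.688128*b^2 - 0.639744*b + 0.21*(2.56*b + 1.19)*(5.12*b + 2.38) + 1.032192)/(1.28*b^2 + 1.19*b - 1.92)^3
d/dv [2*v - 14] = 2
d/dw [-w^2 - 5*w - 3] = -2*w - 5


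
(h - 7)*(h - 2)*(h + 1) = h^3 - 8*h^2 + 5*h + 14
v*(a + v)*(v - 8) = a*v^2 - 8*a*v + v^3 - 8*v^2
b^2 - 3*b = b*(b - 3)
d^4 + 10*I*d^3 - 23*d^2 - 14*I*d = d*(d + I)*(d + 2*I)*(d + 7*I)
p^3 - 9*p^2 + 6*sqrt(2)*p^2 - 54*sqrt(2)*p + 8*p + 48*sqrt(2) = (p - 8)*(p - 1)*(p + 6*sqrt(2))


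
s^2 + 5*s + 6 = (s + 2)*(s + 3)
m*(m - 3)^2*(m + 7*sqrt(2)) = m^4 - 6*m^3 + 7*sqrt(2)*m^3 - 42*sqrt(2)*m^2 + 9*m^2 + 63*sqrt(2)*m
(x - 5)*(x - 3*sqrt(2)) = x^2 - 5*x - 3*sqrt(2)*x + 15*sqrt(2)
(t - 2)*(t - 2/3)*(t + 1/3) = t^3 - 7*t^2/3 + 4*t/9 + 4/9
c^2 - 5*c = c*(c - 5)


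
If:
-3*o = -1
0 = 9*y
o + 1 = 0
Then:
No Solution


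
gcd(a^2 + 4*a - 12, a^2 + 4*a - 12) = a^2 + 4*a - 12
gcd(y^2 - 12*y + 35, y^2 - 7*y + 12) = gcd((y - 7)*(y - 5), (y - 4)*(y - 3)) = 1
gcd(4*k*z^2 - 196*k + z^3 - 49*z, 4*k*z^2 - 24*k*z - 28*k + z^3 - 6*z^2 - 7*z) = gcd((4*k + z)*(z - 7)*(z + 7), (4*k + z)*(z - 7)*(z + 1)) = 4*k*z - 28*k + z^2 - 7*z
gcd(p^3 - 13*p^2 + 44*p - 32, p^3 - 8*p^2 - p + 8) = p^2 - 9*p + 8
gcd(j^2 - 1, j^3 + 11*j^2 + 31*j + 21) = j + 1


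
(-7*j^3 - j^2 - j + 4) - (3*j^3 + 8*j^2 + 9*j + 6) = -10*j^3 - 9*j^2 - 10*j - 2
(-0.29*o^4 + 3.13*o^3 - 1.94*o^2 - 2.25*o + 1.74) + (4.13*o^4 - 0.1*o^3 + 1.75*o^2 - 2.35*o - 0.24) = 3.84*o^4 + 3.03*o^3 - 0.19*o^2 - 4.6*o + 1.5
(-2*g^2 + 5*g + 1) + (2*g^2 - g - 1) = 4*g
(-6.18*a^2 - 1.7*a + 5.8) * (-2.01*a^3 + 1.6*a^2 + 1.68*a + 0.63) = 12.4218*a^5 - 6.471*a^4 - 24.7604*a^3 + 2.5306*a^2 + 8.673*a + 3.654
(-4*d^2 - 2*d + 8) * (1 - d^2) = 4*d^4 + 2*d^3 - 12*d^2 - 2*d + 8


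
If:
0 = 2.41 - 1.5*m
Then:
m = 1.61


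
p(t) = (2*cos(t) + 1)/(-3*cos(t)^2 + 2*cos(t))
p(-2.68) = 0.19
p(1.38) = 5.08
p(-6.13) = -3.12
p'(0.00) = 0.00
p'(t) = (-6*sin(t)*cos(t) + 2*sin(t))*(2*cos(t) + 1)/(-3*cos(t)^2 + 2*cos(t))^2 - 2*sin(t)/(-3*cos(t)^2 + 2*cos(t)) = 2*(-3*sin(t) + sin(t)/cos(t)^2 - 3*tan(t))/(3*cos(t) - 2)^2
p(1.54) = 18.07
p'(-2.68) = -0.06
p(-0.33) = -3.65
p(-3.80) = 0.17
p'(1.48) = 57.06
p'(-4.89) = 10.98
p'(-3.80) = 0.15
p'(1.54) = 524.23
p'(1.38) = 8.62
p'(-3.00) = -0.01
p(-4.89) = 5.21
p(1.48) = 7.54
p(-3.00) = 0.20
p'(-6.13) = -1.64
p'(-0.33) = 4.66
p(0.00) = -3.00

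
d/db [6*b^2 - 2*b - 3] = 12*b - 2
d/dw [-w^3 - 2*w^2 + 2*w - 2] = -3*w^2 - 4*w + 2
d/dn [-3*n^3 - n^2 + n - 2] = -9*n^2 - 2*n + 1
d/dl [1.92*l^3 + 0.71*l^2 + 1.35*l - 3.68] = 5.76*l^2 + 1.42*l + 1.35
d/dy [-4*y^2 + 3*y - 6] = 3 - 8*y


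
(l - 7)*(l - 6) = l^2 - 13*l + 42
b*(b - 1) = b^2 - b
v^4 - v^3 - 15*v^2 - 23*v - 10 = (v - 5)*(v + 1)^2*(v + 2)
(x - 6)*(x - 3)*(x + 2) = x^3 - 7*x^2 + 36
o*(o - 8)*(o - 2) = o^3 - 10*o^2 + 16*o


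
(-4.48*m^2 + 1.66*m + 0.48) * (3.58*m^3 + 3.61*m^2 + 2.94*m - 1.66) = -16.0384*m^5 - 10.23*m^4 - 5.4602*m^3 + 14.05*m^2 - 1.3444*m - 0.7968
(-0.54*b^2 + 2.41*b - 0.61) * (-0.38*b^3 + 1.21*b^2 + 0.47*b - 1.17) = 0.2052*b^5 - 1.5692*b^4 + 2.8941*b^3 + 1.0264*b^2 - 3.1064*b + 0.7137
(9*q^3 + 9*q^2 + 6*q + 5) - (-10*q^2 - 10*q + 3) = 9*q^3 + 19*q^2 + 16*q + 2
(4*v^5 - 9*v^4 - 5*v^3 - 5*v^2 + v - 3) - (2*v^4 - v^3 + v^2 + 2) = 4*v^5 - 11*v^4 - 4*v^3 - 6*v^2 + v - 5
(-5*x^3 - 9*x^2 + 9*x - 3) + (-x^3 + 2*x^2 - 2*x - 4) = -6*x^3 - 7*x^2 + 7*x - 7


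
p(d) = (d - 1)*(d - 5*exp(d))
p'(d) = d + (1 - 5*exp(d))*(d - 1) - 5*exp(d) = -5*d*exp(d) + 2*d - 1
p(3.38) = -341.47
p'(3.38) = -490.61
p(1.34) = -6.04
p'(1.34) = -23.91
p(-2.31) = 9.29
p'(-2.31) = -4.47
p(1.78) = -21.74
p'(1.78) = -50.22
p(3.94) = -744.27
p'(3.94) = -1006.07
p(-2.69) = 11.18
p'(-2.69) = -5.47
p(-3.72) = 18.13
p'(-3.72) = -7.99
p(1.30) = -5.11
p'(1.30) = -22.25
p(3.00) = -194.86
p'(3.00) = -296.28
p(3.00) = -194.86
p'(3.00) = -296.28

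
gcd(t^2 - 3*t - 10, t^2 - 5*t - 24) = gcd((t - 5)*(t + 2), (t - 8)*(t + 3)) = 1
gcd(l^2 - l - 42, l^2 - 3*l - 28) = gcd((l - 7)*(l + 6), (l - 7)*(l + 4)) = l - 7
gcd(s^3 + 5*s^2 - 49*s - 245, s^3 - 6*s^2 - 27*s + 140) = s^2 - 2*s - 35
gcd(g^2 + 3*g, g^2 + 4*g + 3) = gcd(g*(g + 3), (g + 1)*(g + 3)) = g + 3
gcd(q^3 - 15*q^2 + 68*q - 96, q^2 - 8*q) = q - 8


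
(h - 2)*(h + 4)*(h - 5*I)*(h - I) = h^4 + 2*h^3 - 6*I*h^3 - 13*h^2 - 12*I*h^2 - 10*h + 48*I*h + 40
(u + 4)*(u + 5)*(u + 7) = u^3 + 16*u^2 + 83*u + 140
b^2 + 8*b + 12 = (b + 2)*(b + 6)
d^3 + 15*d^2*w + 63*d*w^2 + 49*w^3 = (d + w)*(d + 7*w)^2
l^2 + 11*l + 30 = (l + 5)*(l + 6)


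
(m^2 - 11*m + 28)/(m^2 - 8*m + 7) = (m - 4)/(m - 1)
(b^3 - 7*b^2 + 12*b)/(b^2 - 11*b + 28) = b*(b - 3)/(b - 7)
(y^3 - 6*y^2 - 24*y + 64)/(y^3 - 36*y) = (y^3 - 6*y^2 - 24*y + 64)/(y*(y^2 - 36))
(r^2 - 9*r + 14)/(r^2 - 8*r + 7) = (r - 2)/(r - 1)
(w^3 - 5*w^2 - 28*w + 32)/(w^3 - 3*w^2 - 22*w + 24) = (w - 8)/(w - 6)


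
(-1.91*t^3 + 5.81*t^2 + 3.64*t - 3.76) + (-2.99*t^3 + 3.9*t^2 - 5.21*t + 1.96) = -4.9*t^3 + 9.71*t^2 - 1.57*t - 1.8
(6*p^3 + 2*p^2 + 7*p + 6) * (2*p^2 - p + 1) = 12*p^5 - 2*p^4 + 18*p^3 + 7*p^2 + p + 6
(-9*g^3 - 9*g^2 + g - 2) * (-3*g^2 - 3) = 27*g^5 + 27*g^4 + 24*g^3 + 33*g^2 - 3*g + 6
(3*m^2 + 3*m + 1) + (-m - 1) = 3*m^2 + 2*m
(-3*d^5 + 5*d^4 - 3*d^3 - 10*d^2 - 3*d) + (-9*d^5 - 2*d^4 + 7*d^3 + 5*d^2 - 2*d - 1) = -12*d^5 + 3*d^4 + 4*d^3 - 5*d^2 - 5*d - 1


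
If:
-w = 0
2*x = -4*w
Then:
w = 0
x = 0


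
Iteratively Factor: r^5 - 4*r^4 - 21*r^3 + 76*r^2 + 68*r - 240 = (r + 2)*(r^4 - 6*r^3 - 9*r^2 + 94*r - 120) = (r - 3)*(r + 2)*(r^3 - 3*r^2 - 18*r + 40) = (r - 5)*(r - 3)*(r + 2)*(r^2 + 2*r - 8) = (r - 5)*(r - 3)*(r - 2)*(r + 2)*(r + 4)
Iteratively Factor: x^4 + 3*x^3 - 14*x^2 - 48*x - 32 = (x + 1)*(x^3 + 2*x^2 - 16*x - 32) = (x - 4)*(x + 1)*(x^2 + 6*x + 8) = (x - 4)*(x + 1)*(x + 2)*(x + 4)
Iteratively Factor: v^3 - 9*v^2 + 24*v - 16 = (v - 4)*(v^2 - 5*v + 4) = (v - 4)*(v - 1)*(v - 4)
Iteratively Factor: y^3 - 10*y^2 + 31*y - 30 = (y - 2)*(y^2 - 8*y + 15) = (y - 3)*(y - 2)*(y - 5)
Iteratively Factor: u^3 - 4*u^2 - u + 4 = (u - 4)*(u^2 - 1) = (u - 4)*(u + 1)*(u - 1)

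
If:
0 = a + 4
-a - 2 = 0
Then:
No Solution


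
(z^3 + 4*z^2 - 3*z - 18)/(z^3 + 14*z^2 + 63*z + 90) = (z^2 + z - 6)/(z^2 + 11*z + 30)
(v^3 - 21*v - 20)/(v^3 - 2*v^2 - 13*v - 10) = (v + 4)/(v + 2)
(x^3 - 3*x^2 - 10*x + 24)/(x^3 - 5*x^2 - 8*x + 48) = (x - 2)/(x - 4)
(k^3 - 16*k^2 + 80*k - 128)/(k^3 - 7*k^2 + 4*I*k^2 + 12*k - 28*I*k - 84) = (k^3 - 16*k^2 + 80*k - 128)/(k^3 + k^2*(-7 + 4*I) + k*(12 - 28*I) - 84)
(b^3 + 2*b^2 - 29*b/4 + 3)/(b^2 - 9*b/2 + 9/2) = (b^2 + 7*b/2 - 2)/(b - 3)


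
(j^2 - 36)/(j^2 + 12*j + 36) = (j - 6)/(j + 6)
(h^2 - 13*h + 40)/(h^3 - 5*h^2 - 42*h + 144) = (h - 5)/(h^2 + 3*h - 18)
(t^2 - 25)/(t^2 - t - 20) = (t + 5)/(t + 4)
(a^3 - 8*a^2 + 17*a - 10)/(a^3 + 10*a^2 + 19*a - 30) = (a^2 - 7*a + 10)/(a^2 + 11*a + 30)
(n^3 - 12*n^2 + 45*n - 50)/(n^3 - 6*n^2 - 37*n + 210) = (n^2 - 7*n + 10)/(n^2 - n - 42)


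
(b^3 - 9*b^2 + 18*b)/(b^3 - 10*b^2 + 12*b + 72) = b*(b - 3)/(b^2 - 4*b - 12)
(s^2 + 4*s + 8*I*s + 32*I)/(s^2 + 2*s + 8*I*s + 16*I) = (s + 4)/(s + 2)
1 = 1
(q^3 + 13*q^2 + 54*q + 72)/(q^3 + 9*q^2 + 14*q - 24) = (q + 3)/(q - 1)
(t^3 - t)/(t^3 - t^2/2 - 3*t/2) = 2*(t - 1)/(2*t - 3)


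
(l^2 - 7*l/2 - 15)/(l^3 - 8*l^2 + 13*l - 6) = (l + 5/2)/(l^2 - 2*l + 1)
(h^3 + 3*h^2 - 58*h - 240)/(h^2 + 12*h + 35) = (h^2 - 2*h - 48)/(h + 7)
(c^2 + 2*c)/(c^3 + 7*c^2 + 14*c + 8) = c/(c^2 + 5*c + 4)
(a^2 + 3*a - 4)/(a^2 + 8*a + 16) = (a - 1)/(a + 4)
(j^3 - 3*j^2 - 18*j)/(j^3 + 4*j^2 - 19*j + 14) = j*(j^2 - 3*j - 18)/(j^3 + 4*j^2 - 19*j + 14)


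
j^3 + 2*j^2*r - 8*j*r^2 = j*(j - 2*r)*(j + 4*r)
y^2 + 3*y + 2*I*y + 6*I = (y + 3)*(y + 2*I)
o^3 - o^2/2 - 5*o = o*(o - 5/2)*(o + 2)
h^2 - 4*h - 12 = (h - 6)*(h + 2)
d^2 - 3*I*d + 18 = (d - 6*I)*(d + 3*I)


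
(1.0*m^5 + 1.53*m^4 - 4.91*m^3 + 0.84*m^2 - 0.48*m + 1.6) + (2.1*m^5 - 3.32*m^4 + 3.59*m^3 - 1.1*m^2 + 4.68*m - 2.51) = 3.1*m^5 - 1.79*m^4 - 1.32*m^3 - 0.26*m^2 + 4.2*m - 0.91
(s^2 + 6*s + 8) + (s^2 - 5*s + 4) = 2*s^2 + s + 12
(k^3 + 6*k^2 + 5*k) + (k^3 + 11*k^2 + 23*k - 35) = 2*k^3 + 17*k^2 + 28*k - 35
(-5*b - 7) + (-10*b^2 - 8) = -10*b^2 - 5*b - 15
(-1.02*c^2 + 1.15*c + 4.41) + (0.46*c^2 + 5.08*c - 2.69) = -0.56*c^2 + 6.23*c + 1.72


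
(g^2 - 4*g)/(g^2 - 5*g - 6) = g*(4 - g)/(-g^2 + 5*g + 6)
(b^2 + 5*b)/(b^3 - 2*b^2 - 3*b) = (b + 5)/(b^2 - 2*b - 3)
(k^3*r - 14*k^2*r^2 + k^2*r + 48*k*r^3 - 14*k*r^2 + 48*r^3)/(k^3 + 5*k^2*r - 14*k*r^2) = r*(k^3 - 14*k^2*r + k^2 + 48*k*r^2 - 14*k*r + 48*r^2)/(k*(k^2 + 5*k*r - 14*r^2))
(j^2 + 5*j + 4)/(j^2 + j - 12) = (j + 1)/(j - 3)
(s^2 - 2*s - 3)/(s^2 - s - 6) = (s + 1)/(s + 2)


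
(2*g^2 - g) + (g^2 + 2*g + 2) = 3*g^2 + g + 2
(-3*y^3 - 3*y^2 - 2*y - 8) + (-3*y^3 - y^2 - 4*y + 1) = -6*y^3 - 4*y^2 - 6*y - 7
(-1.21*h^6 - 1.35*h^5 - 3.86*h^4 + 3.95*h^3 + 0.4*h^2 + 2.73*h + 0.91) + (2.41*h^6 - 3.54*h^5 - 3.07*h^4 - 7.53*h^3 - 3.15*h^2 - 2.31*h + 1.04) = 1.2*h^6 - 4.89*h^5 - 6.93*h^4 - 3.58*h^3 - 2.75*h^2 + 0.42*h + 1.95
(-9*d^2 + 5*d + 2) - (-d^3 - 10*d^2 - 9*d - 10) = d^3 + d^2 + 14*d + 12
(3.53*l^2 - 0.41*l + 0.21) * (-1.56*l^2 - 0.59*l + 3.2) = -5.5068*l^4 - 1.4431*l^3 + 11.2103*l^2 - 1.4359*l + 0.672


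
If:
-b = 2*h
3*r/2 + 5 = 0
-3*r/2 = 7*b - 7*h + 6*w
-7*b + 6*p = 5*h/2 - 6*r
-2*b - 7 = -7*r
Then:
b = -91/6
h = 91/12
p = -1613/144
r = -10/3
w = 219/8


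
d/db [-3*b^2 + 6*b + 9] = 6 - 6*b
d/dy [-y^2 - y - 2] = -2*y - 1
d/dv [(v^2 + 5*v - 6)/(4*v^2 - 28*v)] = 3*(-2*v^2 + 2*v - 7)/(2*v^2*(v^2 - 14*v + 49))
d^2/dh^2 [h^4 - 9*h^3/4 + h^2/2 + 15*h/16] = 12*h^2 - 27*h/2 + 1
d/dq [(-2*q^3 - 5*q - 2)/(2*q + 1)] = (-8*q^3 - 6*q^2 - 1)/(4*q^2 + 4*q + 1)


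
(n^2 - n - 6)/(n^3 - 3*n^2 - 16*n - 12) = (n - 3)/(n^2 - 5*n - 6)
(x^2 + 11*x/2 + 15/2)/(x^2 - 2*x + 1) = (2*x^2 + 11*x + 15)/(2*(x^2 - 2*x + 1))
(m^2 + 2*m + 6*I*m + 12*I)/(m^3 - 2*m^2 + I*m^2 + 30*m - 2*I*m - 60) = (m + 2)/(m^2 - m*(2 + 5*I) + 10*I)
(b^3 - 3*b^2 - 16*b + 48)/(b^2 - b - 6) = (b^2 - 16)/(b + 2)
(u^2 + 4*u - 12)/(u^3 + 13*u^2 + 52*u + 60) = (u - 2)/(u^2 + 7*u + 10)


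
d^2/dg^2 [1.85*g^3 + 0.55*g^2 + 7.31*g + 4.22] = 11.1*g + 1.1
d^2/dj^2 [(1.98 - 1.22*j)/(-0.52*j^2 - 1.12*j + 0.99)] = ((1.04*j + 1.12)*(1.22*j - 1.98)*(2.08*j + 2.24) - (3.8064*j + 0.6736)*(0.52*j^2 + 1.12*j - 0.99))/(0.52*j^2 + 1.12*j - 0.99)^3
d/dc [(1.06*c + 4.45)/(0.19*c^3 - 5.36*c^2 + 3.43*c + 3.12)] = (-0.4028*c^3 + 3.1451*c^2 + 47.704*c - 11.9563)/(0.0361*c^6 - 2.0368*c^5 + 30.033*c^4 - 35.584*c^3 - 21.6815*c^2 + 21.4032*c + 9.7344)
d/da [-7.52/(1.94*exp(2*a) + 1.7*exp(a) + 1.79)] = (29.1776*exp(a) + 12.784)*exp(a)/(1.94*exp(2*a) + 1.7*exp(a) + 1.79)^2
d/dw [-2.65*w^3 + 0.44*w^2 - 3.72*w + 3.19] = -7.95*w^2 + 0.88*w - 3.72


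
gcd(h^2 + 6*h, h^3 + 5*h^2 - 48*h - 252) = h + 6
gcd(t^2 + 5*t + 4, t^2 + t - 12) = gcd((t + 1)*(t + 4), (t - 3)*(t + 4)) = t + 4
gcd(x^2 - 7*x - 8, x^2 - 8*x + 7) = 1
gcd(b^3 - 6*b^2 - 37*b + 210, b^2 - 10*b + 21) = b - 7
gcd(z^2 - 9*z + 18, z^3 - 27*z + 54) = z - 3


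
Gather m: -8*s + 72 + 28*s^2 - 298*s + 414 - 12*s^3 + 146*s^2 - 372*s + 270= -12*s^3 + 174*s^2 - 678*s + 756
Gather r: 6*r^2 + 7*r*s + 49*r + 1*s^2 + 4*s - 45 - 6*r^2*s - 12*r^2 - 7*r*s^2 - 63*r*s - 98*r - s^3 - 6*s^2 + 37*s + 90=r^2*(-6*s - 6) + r*(-7*s^2 - 56*s - 49) - s^3 - 5*s^2 + 41*s + 45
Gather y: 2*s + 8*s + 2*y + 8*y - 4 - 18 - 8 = 10*s + 10*y - 30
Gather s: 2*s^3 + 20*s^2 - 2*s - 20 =2*s^3 + 20*s^2 - 2*s - 20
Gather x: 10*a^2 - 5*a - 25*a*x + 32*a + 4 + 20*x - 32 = 10*a^2 + 27*a + x*(20 - 25*a) - 28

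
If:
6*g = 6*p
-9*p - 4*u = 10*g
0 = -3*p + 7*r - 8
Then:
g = -4*u/19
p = -4*u/19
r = 8/7 - 12*u/133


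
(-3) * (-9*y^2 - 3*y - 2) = 27*y^2 + 9*y + 6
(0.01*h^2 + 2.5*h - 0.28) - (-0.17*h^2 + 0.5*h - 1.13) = 0.18*h^2 + 2.0*h + 0.85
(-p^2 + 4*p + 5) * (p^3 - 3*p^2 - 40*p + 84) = -p^5 + 7*p^4 + 33*p^3 - 259*p^2 + 136*p + 420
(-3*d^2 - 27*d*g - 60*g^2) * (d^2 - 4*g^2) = -3*d^4 - 27*d^3*g - 48*d^2*g^2 + 108*d*g^3 + 240*g^4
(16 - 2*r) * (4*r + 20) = -8*r^2 + 24*r + 320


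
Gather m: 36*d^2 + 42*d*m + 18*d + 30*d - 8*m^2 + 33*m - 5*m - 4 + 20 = 36*d^2 + 48*d - 8*m^2 + m*(42*d + 28) + 16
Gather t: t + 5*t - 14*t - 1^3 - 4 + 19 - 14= -8*t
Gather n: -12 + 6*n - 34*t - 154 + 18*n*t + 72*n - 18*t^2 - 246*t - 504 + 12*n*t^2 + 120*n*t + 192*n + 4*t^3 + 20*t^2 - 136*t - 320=n*(12*t^2 + 138*t + 270) + 4*t^3 + 2*t^2 - 416*t - 990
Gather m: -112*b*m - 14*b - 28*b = -112*b*m - 42*b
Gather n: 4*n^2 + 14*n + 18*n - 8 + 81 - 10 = 4*n^2 + 32*n + 63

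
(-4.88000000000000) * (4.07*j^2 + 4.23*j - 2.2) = -19.8616*j^2 - 20.6424*j + 10.736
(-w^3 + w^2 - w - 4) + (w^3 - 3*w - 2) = w^2 - 4*w - 6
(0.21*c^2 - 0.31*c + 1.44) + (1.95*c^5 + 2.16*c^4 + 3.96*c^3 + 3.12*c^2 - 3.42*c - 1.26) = 1.95*c^5 + 2.16*c^4 + 3.96*c^3 + 3.33*c^2 - 3.73*c + 0.18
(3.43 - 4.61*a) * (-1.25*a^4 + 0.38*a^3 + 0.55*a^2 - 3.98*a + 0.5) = 5.7625*a^5 - 6.0393*a^4 - 1.2321*a^3 + 20.2343*a^2 - 15.9564*a + 1.715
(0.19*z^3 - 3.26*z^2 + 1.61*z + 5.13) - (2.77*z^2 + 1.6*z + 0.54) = 0.19*z^3 - 6.03*z^2 + 0.01*z + 4.59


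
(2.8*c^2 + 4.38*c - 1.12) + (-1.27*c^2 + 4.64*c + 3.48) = 1.53*c^2 + 9.02*c + 2.36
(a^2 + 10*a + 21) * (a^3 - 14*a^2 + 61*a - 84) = a^5 - 4*a^4 - 58*a^3 + 232*a^2 + 441*a - 1764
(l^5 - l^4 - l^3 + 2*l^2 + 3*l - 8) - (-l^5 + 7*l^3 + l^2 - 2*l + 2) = 2*l^5 - l^4 - 8*l^3 + l^2 + 5*l - 10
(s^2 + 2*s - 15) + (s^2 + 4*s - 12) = 2*s^2 + 6*s - 27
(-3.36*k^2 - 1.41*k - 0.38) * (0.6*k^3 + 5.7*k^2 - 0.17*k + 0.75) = -2.016*k^5 - 19.998*k^4 - 7.6938*k^3 - 4.4463*k^2 - 0.9929*k - 0.285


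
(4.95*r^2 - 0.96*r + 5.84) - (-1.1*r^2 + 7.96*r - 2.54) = 6.05*r^2 - 8.92*r + 8.38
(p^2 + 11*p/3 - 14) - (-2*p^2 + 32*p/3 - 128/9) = 3*p^2 - 7*p + 2/9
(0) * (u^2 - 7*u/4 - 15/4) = 0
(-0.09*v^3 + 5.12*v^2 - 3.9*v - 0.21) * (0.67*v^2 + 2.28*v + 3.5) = -0.0603*v^5 + 3.2252*v^4 + 8.7456*v^3 + 8.8873*v^2 - 14.1288*v - 0.735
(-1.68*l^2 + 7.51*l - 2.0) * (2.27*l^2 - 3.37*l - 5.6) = -3.8136*l^4 + 22.7093*l^3 - 20.4407*l^2 - 35.316*l + 11.2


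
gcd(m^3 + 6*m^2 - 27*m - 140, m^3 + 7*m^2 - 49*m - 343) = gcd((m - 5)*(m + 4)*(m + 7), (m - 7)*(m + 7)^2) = m + 7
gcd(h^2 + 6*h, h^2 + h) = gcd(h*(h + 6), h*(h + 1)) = h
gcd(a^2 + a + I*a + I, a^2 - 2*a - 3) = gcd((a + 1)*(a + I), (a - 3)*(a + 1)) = a + 1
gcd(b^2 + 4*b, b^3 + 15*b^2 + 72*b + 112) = b + 4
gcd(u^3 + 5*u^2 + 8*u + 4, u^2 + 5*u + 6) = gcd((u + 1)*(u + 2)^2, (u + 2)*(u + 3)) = u + 2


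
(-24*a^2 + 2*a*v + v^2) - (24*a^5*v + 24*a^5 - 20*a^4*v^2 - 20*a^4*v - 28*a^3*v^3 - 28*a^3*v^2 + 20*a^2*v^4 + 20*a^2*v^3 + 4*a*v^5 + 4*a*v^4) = -24*a^5*v - 24*a^5 + 20*a^4*v^2 + 20*a^4*v + 28*a^3*v^3 + 28*a^3*v^2 - 20*a^2*v^4 - 20*a^2*v^3 - 24*a^2 - 4*a*v^5 - 4*a*v^4 + 2*a*v + v^2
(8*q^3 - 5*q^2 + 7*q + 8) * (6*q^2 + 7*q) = 48*q^5 + 26*q^4 + 7*q^3 + 97*q^2 + 56*q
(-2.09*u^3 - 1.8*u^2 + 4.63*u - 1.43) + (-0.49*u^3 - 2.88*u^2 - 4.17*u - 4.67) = -2.58*u^3 - 4.68*u^2 + 0.46*u - 6.1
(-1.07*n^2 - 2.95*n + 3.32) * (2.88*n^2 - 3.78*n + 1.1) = -3.0816*n^4 - 4.4514*n^3 + 19.5356*n^2 - 15.7946*n + 3.652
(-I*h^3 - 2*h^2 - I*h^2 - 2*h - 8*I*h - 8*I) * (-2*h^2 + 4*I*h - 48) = 2*I*h^5 + 8*h^4 + 2*I*h^4 + 8*h^3 + 56*I*h^3 + 128*h^2 + 56*I*h^2 + 128*h + 384*I*h + 384*I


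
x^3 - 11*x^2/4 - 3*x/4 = x*(x - 3)*(x + 1/4)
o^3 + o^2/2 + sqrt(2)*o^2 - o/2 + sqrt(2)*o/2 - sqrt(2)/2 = (o - 1/2)*(o + 1)*(o + sqrt(2))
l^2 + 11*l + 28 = (l + 4)*(l + 7)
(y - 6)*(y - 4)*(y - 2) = y^3 - 12*y^2 + 44*y - 48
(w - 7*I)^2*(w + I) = w^3 - 13*I*w^2 - 35*w - 49*I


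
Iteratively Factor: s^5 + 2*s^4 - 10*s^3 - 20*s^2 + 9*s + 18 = (s + 3)*(s^4 - s^3 - 7*s^2 + s + 6) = (s + 1)*(s + 3)*(s^3 - 2*s^2 - 5*s + 6) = (s - 1)*(s + 1)*(s + 3)*(s^2 - s - 6) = (s - 1)*(s + 1)*(s + 2)*(s + 3)*(s - 3)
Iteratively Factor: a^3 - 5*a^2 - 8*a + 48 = (a + 3)*(a^2 - 8*a + 16) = (a - 4)*(a + 3)*(a - 4)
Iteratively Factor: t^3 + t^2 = (t)*(t^2 + t) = t^2*(t + 1)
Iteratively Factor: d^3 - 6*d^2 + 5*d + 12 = (d - 4)*(d^2 - 2*d - 3) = (d - 4)*(d - 3)*(d + 1)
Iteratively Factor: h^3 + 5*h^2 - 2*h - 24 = (h + 4)*(h^2 + h - 6) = (h - 2)*(h + 4)*(h + 3)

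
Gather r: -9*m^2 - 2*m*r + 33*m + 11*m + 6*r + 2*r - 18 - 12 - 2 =-9*m^2 + 44*m + r*(8 - 2*m) - 32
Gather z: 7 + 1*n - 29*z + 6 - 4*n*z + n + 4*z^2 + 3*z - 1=2*n + 4*z^2 + z*(-4*n - 26) + 12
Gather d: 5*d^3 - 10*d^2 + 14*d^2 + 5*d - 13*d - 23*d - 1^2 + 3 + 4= 5*d^3 + 4*d^2 - 31*d + 6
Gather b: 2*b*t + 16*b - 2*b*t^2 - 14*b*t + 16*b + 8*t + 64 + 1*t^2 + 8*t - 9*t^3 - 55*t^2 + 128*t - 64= b*(-2*t^2 - 12*t + 32) - 9*t^3 - 54*t^2 + 144*t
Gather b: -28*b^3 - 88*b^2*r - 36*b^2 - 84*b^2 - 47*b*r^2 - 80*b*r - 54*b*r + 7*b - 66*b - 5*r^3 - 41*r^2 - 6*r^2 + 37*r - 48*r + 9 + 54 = -28*b^3 + b^2*(-88*r - 120) + b*(-47*r^2 - 134*r - 59) - 5*r^3 - 47*r^2 - 11*r + 63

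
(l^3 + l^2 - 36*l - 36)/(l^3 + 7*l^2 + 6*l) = (l - 6)/l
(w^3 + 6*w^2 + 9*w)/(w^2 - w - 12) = w*(w + 3)/(w - 4)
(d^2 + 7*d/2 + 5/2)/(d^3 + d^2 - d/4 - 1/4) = 2*(2*d + 5)/(4*d^2 - 1)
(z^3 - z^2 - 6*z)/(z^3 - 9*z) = (z + 2)/(z + 3)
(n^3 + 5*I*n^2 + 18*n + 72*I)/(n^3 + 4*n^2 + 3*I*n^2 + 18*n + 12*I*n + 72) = (n^2 - I*n + 12)/(n^2 + n*(4 - 3*I) - 12*I)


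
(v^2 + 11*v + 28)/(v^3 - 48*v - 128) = (v + 7)/(v^2 - 4*v - 32)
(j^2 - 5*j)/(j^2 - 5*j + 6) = j*(j - 5)/(j^2 - 5*j + 6)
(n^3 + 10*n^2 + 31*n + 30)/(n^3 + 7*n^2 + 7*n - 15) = (n + 2)/(n - 1)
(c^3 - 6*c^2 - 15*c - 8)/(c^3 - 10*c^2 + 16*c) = (c^2 + 2*c + 1)/(c*(c - 2))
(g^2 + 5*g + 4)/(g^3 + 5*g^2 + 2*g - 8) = (g + 1)/(g^2 + g - 2)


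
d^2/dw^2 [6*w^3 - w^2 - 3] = 36*w - 2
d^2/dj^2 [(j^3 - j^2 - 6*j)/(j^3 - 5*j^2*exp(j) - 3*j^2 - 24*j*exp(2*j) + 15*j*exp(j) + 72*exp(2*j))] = (5*j^5*exp(j) + 121*j^4*exp(2*j) + 360*j^3*exp(3*j) - 30*j^3*exp(j) + 4*j^3 + 2304*j^2*exp(4*j) - 432*j^2*exp(2*j) + 288*j*exp(2*j) - 3456*exp(4*j) - 480*exp(3*j))/(j^6 - 15*j^5*exp(j) + 3*j^4*exp(2*j) + 595*j^3*exp(3*j) - 72*j^2*exp(4*j) - 8640*j*exp(5*j) - 13824*exp(6*j))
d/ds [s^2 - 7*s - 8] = 2*s - 7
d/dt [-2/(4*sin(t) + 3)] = 8*cos(t)/(4*sin(t) + 3)^2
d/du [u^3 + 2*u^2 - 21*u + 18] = 3*u^2 + 4*u - 21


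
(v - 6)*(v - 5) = v^2 - 11*v + 30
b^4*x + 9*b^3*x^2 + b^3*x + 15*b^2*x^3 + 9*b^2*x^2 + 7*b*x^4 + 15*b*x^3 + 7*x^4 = (b + x)^2*(b + 7*x)*(b*x + x)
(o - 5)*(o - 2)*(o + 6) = o^3 - o^2 - 32*o + 60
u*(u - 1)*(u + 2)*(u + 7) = u^4 + 8*u^3 + 5*u^2 - 14*u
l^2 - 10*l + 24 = (l - 6)*(l - 4)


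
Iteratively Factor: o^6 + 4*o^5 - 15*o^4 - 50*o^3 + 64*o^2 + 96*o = (o - 3)*(o^5 + 7*o^4 + 6*o^3 - 32*o^2 - 32*o) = o*(o - 3)*(o^4 + 7*o^3 + 6*o^2 - 32*o - 32) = o*(o - 3)*(o + 1)*(o^3 + 6*o^2 - 32) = o*(o - 3)*(o - 2)*(o + 1)*(o^2 + 8*o + 16) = o*(o - 3)*(o - 2)*(o + 1)*(o + 4)*(o + 4)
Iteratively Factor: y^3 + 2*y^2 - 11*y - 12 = (y + 1)*(y^2 + y - 12) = (y + 1)*(y + 4)*(y - 3)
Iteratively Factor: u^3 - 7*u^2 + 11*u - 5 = (u - 1)*(u^2 - 6*u + 5) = (u - 5)*(u - 1)*(u - 1)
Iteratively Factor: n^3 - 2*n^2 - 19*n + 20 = (n + 4)*(n^2 - 6*n + 5) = (n - 1)*(n + 4)*(n - 5)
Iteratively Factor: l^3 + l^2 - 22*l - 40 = (l + 2)*(l^2 - l - 20) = (l - 5)*(l + 2)*(l + 4)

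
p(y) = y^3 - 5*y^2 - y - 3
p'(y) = 3*y^2 - 10*y - 1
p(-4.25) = -165.83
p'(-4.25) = 95.69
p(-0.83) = -6.19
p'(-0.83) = 9.37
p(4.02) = -22.86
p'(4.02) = 7.28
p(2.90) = -23.56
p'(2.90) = -4.77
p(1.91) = -16.18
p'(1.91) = -9.16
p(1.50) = -12.38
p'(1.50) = -9.25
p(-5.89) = -374.91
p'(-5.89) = 161.98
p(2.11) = -17.98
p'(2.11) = -8.74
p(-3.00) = -72.00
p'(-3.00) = 56.00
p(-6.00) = -393.00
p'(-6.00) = 167.00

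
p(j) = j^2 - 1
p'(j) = 2*j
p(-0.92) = -0.15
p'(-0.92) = -1.84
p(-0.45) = -0.80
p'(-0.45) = -0.90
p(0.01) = -1.00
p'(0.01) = 0.02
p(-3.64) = 12.25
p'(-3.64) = -7.28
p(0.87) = -0.24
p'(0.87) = 1.74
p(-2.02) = 3.08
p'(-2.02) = -4.04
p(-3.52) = 11.39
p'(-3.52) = -7.04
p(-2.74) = 6.51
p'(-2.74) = -5.48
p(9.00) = 80.00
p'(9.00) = 18.00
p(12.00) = 143.00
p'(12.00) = 24.00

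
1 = 1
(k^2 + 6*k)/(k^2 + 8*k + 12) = k/(k + 2)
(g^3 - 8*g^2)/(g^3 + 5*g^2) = (g - 8)/(g + 5)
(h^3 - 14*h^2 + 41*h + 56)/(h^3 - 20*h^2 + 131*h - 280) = (h + 1)/(h - 5)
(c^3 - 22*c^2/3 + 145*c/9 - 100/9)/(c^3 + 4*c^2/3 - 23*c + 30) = (3*c^2 - 17*c + 20)/(3*(c^2 + 3*c - 18))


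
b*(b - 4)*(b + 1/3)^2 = b^4 - 10*b^3/3 - 23*b^2/9 - 4*b/9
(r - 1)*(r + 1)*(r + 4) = r^3 + 4*r^2 - r - 4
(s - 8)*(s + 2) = s^2 - 6*s - 16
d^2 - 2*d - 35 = (d - 7)*(d + 5)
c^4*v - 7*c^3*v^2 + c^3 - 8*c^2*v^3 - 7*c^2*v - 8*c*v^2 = c*(c - 8*v)*(c + v)*(c*v + 1)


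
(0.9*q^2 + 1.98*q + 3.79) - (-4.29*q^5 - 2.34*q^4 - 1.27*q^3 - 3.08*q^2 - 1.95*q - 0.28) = 4.29*q^5 + 2.34*q^4 + 1.27*q^3 + 3.98*q^2 + 3.93*q + 4.07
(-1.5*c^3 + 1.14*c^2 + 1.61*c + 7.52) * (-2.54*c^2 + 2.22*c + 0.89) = 3.81*c^5 - 6.2256*c^4 - 2.8936*c^3 - 14.512*c^2 + 18.1273*c + 6.6928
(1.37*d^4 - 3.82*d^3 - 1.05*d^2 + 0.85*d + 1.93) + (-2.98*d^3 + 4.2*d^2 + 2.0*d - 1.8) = 1.37*d^4 - 6.8*d^3 + 3.15*d^2 + 2.85*d + 0.13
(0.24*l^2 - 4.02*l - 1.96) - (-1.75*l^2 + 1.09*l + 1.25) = 1.99*l^2 - 5.11*l - 3.21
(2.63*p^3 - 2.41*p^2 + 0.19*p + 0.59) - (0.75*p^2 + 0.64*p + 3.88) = 2.63*p^3 - 3.16*p^2 - 0.45*p - 3.29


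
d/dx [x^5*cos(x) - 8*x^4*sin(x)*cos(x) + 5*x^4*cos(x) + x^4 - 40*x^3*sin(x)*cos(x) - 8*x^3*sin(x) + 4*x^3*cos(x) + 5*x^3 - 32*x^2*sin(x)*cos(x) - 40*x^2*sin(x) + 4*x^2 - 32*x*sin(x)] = -x^5*sin(x) - 8*x^4*cos(2*x) + 5*sqrt(2)*x^4*cos(x + pi/4) - 4*x^3*sin(x) - 16*x^3*sin(2*x) + 12*x^3*cos(x) - 40*x^3*cos(2*x) + 4*x^3 - 24*x^2*sin(x) - 60*x^2*sin(2*x) - 28*x^2*cos(x) - 32*x^2*cos(2*x) + 15*x^2 - 80*x*sin(x) - 32*x*sin(2*x) - 32*x*cos(x) + 8*x - 32*sin(x)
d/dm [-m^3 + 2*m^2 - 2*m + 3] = -3*m^2 + 4*m - 2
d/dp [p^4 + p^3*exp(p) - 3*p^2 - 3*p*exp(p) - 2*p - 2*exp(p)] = p^3*exp(p) + 4*p^3 + 3*p^2*exp(p) - 3*p*exp(p) - 6*p - 5*exp(p) - 2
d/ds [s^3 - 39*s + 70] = 3*s^2 - 39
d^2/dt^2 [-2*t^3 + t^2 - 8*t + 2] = 2 - 12*t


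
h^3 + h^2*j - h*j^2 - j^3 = (h - j)*(h + j)^2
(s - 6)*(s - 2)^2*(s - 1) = s^4 - 11*s^3 + 38*s^2 - 52*s + 24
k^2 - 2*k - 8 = (k - 4)*(k + 2)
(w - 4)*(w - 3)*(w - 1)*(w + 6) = w^4 - 2*w^3 - 29*w^2 + 102*w - 72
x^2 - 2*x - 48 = (x - 8)*(x + 6)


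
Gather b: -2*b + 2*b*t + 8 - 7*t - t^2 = b*(2*t - 2) - t^2 - 7*t + 8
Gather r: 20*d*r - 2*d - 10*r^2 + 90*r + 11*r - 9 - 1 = -2*d - 10*r^2 + r*(20*d + 101) - 10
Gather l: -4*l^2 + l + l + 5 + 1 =-4*l^2 + 2*l + 6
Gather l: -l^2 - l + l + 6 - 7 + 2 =1 - l^2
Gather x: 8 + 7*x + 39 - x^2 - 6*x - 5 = -x^2 + x + 42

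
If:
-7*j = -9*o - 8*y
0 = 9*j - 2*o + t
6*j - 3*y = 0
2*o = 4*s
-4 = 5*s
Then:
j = 8/5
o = -8/5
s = -4/5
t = -88/5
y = 16/5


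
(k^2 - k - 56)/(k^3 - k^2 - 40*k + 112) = (k - 8)/(k^2 - 8*k + 16)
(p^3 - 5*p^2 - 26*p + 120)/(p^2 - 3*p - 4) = (p^2 - p - 30)/(p + 1)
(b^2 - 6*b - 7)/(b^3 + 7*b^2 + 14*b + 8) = (b - 7)/(b^2 + 6*b + 8)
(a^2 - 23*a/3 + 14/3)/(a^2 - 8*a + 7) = (a - 2/3)/(a - 1)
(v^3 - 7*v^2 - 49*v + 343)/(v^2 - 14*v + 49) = v + 7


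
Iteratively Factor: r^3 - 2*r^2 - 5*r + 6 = (r + 2)*(r^2 - 4*r + 3) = (r - 3)*(r + 2)*(r - 1)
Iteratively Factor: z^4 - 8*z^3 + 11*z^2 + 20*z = (z)*(z^3 - 8*z^2 + 11*z + 20) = z*(z - 4)*(z^2 - 4*z - 5) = z*(z - 4)*(z + 1)*(z - 5)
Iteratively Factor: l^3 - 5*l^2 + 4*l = (l)*(l^2 - 5*l + 4) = l*(l - 1)*(l - 4)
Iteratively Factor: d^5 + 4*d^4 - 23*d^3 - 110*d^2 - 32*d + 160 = (d - 5)*(d^4 + 9*d^3 + 22*d^2 - 32) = (d - 5)*(d - 1)*(d^3 + 10*d^2 + 32*d + 32) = (d - 5)*(d - 1)*(d + 4)*(d^2 + 6*d + 8) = (d - 5)*(d - 1)*(d + 2)*(d + 4)*(d + 4)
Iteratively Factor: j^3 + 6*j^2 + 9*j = (j + 3)*(j^2 + 3*j) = j*(j + 3)*(j + 3)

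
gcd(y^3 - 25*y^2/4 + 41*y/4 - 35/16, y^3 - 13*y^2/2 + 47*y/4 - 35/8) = y^2 - 6*y + 35/4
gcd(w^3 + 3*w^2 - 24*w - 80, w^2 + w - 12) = w + 4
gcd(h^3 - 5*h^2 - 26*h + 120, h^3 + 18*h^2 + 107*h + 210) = h + 5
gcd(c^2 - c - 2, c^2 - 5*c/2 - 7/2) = c + 1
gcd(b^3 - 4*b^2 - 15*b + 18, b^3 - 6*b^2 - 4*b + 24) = b - 6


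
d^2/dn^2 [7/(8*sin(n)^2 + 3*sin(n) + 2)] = 7*(-256*sin(n)^4 - 72*sin(n)^3 + 439*sin(n)^2 + 150*sin(n) - 14)/(8*sin(n)^2 + 3*sin(n) + 2)^3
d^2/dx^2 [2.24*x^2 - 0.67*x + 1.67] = 4.48000000000000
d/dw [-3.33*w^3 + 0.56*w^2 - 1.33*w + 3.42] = -9.99*w^2 + 1.12*w - 1.33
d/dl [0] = 0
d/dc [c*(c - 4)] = 2*c - 4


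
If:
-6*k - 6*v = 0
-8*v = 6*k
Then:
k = 0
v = 0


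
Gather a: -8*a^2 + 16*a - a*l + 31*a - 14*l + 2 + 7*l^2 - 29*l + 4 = -8*a^2 + a*(47 - l) + 7*l^2 - 43*l + 6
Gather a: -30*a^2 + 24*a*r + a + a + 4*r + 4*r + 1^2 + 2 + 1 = -30*a^2 + a*(24*r + 2) + 8*r + 4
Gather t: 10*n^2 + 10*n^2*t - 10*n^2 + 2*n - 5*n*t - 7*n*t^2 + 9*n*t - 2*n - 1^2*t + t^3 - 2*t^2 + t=t^3 + t^2*(-7*n - 2) + t*(10*n^2 + 4*n)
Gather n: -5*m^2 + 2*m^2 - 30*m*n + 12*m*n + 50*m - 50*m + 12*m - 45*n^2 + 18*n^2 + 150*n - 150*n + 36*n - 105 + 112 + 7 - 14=-3*m^2 + 12*m - 27*n^2 + n*(36 - 18*m)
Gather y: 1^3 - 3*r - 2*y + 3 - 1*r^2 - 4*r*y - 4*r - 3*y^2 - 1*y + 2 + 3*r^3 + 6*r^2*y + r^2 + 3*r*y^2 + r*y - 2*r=3*r^3 - 9*r + y^2*(3*r - 3) + y*(6*r^2 - 3*r - 3) + 6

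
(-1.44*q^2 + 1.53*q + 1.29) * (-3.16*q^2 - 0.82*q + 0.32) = 4.5504*q^4 - 3.654*q^3 - 5.7918*q^2 - 0.5682*q + 0.4128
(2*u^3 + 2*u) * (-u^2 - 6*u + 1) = -2*u^5 - 12*u^4 - 12*u^2 + 2*u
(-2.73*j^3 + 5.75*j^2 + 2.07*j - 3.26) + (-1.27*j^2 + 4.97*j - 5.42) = -2.73*j^3 + 4.48*j^2 + 7.04*j - 8.68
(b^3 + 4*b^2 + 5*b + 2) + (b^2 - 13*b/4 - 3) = b^3 + 5*b^2 + 7*b/4 - 1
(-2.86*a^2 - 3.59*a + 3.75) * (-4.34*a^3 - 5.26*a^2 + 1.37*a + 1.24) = 12.4124*a^5 + 30.6242*a^4 - 1.3098*a^3 - 28.1897*a^2 + 0.6859*a + 4.65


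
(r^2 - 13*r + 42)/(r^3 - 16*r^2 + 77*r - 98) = (r - 6)/(r^2 - 9*r + 14)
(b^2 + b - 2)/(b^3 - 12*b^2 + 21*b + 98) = (b - 1)/(b^2 - 14*b + 49)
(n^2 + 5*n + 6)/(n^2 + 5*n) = (n^2 + 5*n + 6)/(n*(n + 5))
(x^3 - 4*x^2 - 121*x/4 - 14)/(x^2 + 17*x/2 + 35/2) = (x^2 - 15*x/2 - 4)/(x + 5)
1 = 1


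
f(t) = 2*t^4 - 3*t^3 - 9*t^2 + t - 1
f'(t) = 8*t^3 - 9*t^2 - 18*t + 1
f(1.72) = -23.67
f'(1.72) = -15.88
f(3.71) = 104.54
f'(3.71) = 218.86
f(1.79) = -24.72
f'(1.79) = -14.17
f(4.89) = 581.47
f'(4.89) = 633.21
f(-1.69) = 2.40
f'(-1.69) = -32.90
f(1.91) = -26.21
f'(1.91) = -10.47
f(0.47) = -2.73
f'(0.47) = -8.62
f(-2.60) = 79.68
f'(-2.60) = -153.65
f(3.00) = 2.00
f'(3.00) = 82.00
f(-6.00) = 2909.00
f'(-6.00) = -1943.00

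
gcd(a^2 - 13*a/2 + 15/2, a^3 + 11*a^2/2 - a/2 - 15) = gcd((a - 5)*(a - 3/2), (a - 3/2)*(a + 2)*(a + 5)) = a - 3/2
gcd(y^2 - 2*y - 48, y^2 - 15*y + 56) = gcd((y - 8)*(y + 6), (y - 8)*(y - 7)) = y - 8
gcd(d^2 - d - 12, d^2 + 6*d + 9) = d + 3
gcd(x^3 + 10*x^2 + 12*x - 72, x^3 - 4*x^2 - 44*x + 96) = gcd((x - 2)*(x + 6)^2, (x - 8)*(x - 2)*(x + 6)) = x^2 + 4*x - 12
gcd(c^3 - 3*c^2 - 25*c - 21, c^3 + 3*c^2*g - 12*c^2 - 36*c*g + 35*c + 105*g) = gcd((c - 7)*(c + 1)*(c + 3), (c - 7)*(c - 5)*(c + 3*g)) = c - 7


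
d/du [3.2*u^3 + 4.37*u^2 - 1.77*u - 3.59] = 9.6*u^2 + 8.74*u - 1.77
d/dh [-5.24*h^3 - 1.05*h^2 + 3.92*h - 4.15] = -15.72*h^2 - 2.1*h + 3.92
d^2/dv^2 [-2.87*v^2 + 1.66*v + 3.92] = -5.74000000000000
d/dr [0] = 0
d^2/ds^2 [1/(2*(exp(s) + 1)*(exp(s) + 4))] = (4*exp(3*s) + 15*exp(2*s) + 9*exp(s) - 20)*exp(s)/(2*(exp(6*s) + 15*exp(5*s) + 87*exp(4*s) + 245*exp(3*s) + 348*exp(2*s) + 240*exp(s) + 64))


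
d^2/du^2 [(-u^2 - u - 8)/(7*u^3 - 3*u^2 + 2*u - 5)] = 2*(-49*u^6 - 147*u^5 - 2247*u^4 + 1098*u^3 - 717*u^2 - 651*u + 53)/(343*u^9 - 441*u^8 + 483*u^7 - 1014*u^6 + 768*u^5 - 591*u^4 + 713*u^3 - 285*u^2 + 150*u - 125)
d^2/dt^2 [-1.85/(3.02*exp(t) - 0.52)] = (-16.87274*exp(t) - 2.90524)*exp(t)/(3.02*exp(t) - 0.52)^3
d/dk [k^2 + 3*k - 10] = 2*k + 3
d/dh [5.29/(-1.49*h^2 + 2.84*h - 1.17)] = (15.7642*h - 15.0236)/(1.49*h^2 - 2.84*h + 1.17)^2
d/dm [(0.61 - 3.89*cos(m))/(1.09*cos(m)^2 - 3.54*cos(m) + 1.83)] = (-4.2401*cos(m)^2 + 1.3298*cos(m) + 4.9593)*sin(m)/(1.1881*cos(m)^4 - 7.7172*cos(m)^3 + 16.521*cos(m)^2 - 12.9564*cos(m) + 3.3489)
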